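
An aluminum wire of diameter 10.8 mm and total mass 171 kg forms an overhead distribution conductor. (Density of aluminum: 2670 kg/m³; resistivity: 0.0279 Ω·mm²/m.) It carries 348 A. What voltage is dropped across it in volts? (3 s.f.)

ρ = 0.0279 Ω·mm²/m = 2.79×10^-8 Ω·m
A = π(d/2)² = π(5.4000e-03 m)² = 9.1609e-05 m²
L = m/(density·A) = 171/(2670×9.1609e-05) = 699.1 m
R = ρL/A = (2.79×10^-8)(699.1)/(9.1609e-05) = 0.2129 Ω
V = IR = 348 × 0.2129 = 74.1 V

74.1 V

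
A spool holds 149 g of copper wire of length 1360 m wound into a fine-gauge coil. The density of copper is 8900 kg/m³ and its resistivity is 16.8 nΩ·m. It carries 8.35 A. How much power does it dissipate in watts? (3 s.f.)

1.29×10^5 W

ρ = 16.8 nΩ·m = 1.68×10^-8 Ω·m
A = m/(density·L) = 0.149/(8900×1360) = 1.2310e-08 m²
R = ρL/A = (1.68×10^-8)(1360)/(1.2310e-08) = 1856 Ω
P = I²R = (8.35)² × 1856 = 1.29×10^5 W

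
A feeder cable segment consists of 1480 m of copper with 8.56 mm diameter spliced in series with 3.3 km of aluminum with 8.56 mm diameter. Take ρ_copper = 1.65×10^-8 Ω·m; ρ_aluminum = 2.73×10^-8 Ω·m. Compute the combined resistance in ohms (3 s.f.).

Segment 1: A = π(d/2)² = π(4.2800e-03 m)² = 5.755e-05 m²
R₁ = ρL/A = (1.65×10^-8)(1480)/(5.755e-05) = 0.4243 Ω
R₂ = (2.73×10^-8)(3300)/(5.755e-05) = 1.565 Ω
R = R₁ + R₂ = 1.99 Ω

1.99 Ω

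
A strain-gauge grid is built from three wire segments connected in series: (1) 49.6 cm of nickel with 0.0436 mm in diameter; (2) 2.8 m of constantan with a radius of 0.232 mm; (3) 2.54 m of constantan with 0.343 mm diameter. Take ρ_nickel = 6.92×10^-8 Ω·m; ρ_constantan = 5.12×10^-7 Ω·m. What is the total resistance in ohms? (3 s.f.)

45.5 Ω

Seg 1: A = π(d/2)² = π(2.1800e-05 m)² = 1.493e-09 m²
R_1 = (6.92×10^-8)(0.496)/(1.493e-09) = 22.99 Ω
Seg 2: A = πr² = π(2.3200e-04 m)² = 1.691e-07 m²
R_2 = (5.12×10^-7)(2.8)/(1.691e-07) = 8.478 Ω
Seg 3: A = π(d/2)² = π(1.7150e-04 m)² = 9.240e-08 m²
R_3 = (5.12×10^-7)(2.54)/(9.240e-08) = 14.07 Ω
R_total = R_1 + R_2 + R_3 = 45.5 Ω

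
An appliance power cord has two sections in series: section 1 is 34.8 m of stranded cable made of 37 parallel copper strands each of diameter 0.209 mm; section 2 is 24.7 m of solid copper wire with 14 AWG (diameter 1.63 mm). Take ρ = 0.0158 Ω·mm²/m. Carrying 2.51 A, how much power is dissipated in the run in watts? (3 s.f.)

3.91 W

ρ = 0.0158 Ω·mm²/m = 1.58×10^-8 Ω·m
Section 1: A_strand = π(1.0450e-04)² = 3.431e-08 m²; R₁ = ρL/(N·A_s) = (1.58×10^-8)(34.8)/(37×3.431e-08) = 0.4332 Ω
Section 2: A = π(1.63/2 mm)² = π(8.1500e-04 m)² = 2.087e-06 m²
R₂ = (1.58×10^-8)(24.7)/(2.087e-06) = 0.187 Ω
R = R₁ + R₂ = 0.6202 Ω
P = I²R = (2.51)² × 0.6202 = 3.91 W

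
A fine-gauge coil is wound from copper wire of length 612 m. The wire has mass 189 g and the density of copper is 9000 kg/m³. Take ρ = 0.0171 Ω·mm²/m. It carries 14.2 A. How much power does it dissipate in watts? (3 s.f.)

61500 W

ρ = 0.0171 Ω·mm²/m = 1.71×10^-8 Ω·m
A = m/(density·L) = 0.189/(9000×612) = 3.4314e-08 m²
R = ρL/A = (1.71×10^-8)(612)/(3.4314e-08) = 305 Ω
P = I²R = (14.2)² × 305 = 61500 W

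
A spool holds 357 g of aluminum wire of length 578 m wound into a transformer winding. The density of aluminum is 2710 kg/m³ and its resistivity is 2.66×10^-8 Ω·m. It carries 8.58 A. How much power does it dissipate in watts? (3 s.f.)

A = m/(density·L) = 0.357/(2710×578) = 2.2791e-07 m²
R = ρL/A = (2.66×10^-8)(578)/(2.2791e-07) = 67.46 Ω
P = I²R = (8.58)² × 67.46 = 4970 W

4970 W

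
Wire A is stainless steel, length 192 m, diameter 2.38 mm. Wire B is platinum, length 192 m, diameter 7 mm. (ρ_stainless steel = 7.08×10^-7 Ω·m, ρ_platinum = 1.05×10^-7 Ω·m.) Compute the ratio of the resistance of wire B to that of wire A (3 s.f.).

R ∝ ρL/d², so R_B/R_A = (ρ_B/ρ_A) × (d_A/d_B)²
= (1.05×10^-7/7.08×10^-7) × (2.38/7)² = 0.0171

0.0171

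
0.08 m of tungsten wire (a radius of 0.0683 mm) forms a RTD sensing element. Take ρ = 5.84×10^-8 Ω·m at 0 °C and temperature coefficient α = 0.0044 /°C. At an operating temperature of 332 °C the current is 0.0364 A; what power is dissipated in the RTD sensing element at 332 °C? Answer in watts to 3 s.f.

0.00104 W

A = πr² = π(6.8300e-05 m)² = 1.466e-08 m²
R₍0₎ = ρL/A = (5.84×10^-8)(0.08)/(1.466e-08) = 0.3188 Ω
R₍332₎ = R₍0₎(1 + αΔT) = 0.3188 × (1 + 0.0044×332) = 0.7845 Ω
P = I²R = (0.0364)² × 0.7845 = 0.00104 W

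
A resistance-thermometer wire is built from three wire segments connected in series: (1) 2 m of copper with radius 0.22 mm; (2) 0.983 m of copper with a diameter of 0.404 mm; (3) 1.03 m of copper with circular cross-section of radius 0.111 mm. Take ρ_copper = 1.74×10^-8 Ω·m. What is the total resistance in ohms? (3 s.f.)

0.825 Ω

Seg 1: A = πr² = π(2.2000e-04 m)² = 1.521e-07 m²
R_1 = (1.74×10^-8)(2)/(1.521e-07) = 0.2289 Ω
Seg 2: A = π(d/2)² = π(2.0200e-04 m)² = 1.282e-07 m²
R_2 = (1.74×10^-8)(0.983)/(1.282e-07) = 0.1334 Ω
Seg 3: A = πr² = π(1.1100e-04 m)² = 3.871e-08 m²
R_3 = (1.74×10^-8)(1.03)/(3.871e-08) = 0.463 Ω
R_total = R_1 + R_2 + R_3 = 0.825 Ω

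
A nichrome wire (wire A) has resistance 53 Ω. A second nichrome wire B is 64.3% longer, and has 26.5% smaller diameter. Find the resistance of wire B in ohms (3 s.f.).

161 Ω

R ∝ L/d², so R_B/R_A = (1 + 64.3/100) × (1 − 26.5/100)⁻²
= 1.643 × 1.851 = 3.041
R_B = 3.041 × 53 = 161 Ω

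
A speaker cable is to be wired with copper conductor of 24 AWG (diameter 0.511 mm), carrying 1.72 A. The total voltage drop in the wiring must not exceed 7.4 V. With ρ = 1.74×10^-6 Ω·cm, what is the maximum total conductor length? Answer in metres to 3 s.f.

50.7 m

ρ = 1.74×10^-6 Ω·cm = 1.74×10^-8 Ω·m
A = π(0.511/2 mm)² = π(2.5550e-04 m)² = 2.051e-07 m²
L_max = V_max·A/(1·ρI) = (7.4)(2.051e-07)/(1.74×10^-8×1.72) = 50.7 m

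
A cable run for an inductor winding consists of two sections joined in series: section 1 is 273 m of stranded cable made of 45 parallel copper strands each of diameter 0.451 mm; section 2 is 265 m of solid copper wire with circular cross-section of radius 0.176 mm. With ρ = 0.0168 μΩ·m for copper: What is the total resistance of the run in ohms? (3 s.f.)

46.4 Ω

ρ = 0.0168 μΩ·m = 1.68×10^-8 Ω·m
Section 1: A_strand = π(2.2550e-04)² = 1.598e-07 m²; R₁ = ρL/(N·A_s) = (1.68×10^-8)(273)/(45×1.598e-07) = 0.638 Ω
Section 2: A = πr² = π(1.7600e-04 m)² = 9.731e-08 m²
R₂ = (1.68×10^-8)(265)/(9.731e-08) = 45.75 Ω
R = R₁ + R₂ = 46.4 Ω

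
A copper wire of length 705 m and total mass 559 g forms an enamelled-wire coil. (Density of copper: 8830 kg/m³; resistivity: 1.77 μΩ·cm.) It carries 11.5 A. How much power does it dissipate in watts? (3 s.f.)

ρ = 1.77 μΩ·cm = 1.77×10^-8 Ω·m
A = m/(density·L) = 0.559/(8830×705) = 8.9797e-08 m²
R = ρL/A = (1.77×10^-8)(705)/(8.9797e-08) = 139 Ω
P = I²R = (11.5)² × 139 = 18400 W

18400 W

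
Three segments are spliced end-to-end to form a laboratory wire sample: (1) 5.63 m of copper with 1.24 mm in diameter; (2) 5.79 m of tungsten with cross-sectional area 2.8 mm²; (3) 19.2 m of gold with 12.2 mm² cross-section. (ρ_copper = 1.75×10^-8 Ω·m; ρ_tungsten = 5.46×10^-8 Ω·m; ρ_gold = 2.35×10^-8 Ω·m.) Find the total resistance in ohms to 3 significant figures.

Seg 1: A = π(d/2)² = π(6.2000e-04 m)² = 1.208e-06 m²
R_1 = (1.75×10^-8)(5.63)/(1.208e-06) = 0.08159 Ω
Seg 2: A = 2.8 mm² = 2.800e-06 m²
R_2 = (5.46×10^-8)(5.79)/(2.800e-06) = 0.1129 Ω
Seg 3: A = 12.2 mm² = 1.220e-05 m²
R_3 = (2.35×10^-8)(19.2)/(1.220e-05) = 0.03698 Ω
R_total = R_1 + R_2 + R_3 = 0.231 Ω

0.231 Ω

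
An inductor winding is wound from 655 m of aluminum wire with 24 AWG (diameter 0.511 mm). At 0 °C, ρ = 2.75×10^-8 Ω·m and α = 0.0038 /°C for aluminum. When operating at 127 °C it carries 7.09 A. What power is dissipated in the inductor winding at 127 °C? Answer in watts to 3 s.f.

6550 W

A = π(0.511/2 mm)² = π(2.5550e-04 m)² = 2.051e-07 m²
R₍0₎ = ρL/A = (2.75×10^-8)(655)/(2.051e-07) = 87.83 Ω
R₍127₎ = R₍0₎(1 + αΔT) = 87.83 × (1 + 0.0038×127) = 130.2 Ω
P = I²R = (7.09)² × 130.2 = 6550 W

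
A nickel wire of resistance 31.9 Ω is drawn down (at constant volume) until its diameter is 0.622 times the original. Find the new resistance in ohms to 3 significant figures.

213 Ω

Volume constant ⇒ L' = L/r² with r = 0.622. R' = ρL'/A' = ρ(L/r²)/(πr²d₀²/4) = R/r⁴.
R' = 6.681 × 31.9 = 213 Ω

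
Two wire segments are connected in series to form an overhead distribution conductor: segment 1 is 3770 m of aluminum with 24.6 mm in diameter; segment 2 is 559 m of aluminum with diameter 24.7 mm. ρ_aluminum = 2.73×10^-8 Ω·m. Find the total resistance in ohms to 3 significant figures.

0.248 Ω

Segment 1: A = π(d/2)² = π(1.2300e-02 m)² = 4.753e-04 m²
R₁ = ρL/A = (2.73×10^-8)(3770)/(4.753e-04) = 0.2165 Ω
Segment 2: A = π(d/2)² = π(1.2350e-02 m)² = 4.792e-04 m²
R₂ = (2.73×10^-8)(559)/(4.792e-04) = 0.03185 Ω
R = R₁ + R₂ = 0.248 Ω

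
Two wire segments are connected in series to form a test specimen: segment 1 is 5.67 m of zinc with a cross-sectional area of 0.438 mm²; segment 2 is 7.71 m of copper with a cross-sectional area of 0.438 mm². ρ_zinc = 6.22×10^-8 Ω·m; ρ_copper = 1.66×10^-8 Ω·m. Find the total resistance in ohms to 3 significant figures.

1.10 Ω

Segment 1: A = 0.438 mm² = 4.380e-07 m²
R₁ = ρL/A = (6.22×10^-8)(5.67)/(4.380e-07) = 0.8052 Ω
R₂ = (1.66×10^-8)(7.71)/(4.380e-07) = 0.2922 Ω
R = R₁ + R₂ = 1.10 Ω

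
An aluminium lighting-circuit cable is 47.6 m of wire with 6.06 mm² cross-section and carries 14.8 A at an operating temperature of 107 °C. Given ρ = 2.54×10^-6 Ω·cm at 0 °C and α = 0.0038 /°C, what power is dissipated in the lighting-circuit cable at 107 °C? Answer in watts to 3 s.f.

ρ = 2.54×10^-6 Ω·cm = 2.54×10^-8 Ω·m
A = 6.06 mm² = 6.060e-06 m²
R₍0₎ = ρL/A = (2.54×10^-8)(47.6)/(6.060e-06) = 0.1995 Ω
R₍107₎ = R₍0₎(1 + αΔT) = 0.1995 × (1 + 0.0038×107) = 0.2806 Ω
P = I²R = (14.8)² × 0.2806 = 61.5 W

61.5 W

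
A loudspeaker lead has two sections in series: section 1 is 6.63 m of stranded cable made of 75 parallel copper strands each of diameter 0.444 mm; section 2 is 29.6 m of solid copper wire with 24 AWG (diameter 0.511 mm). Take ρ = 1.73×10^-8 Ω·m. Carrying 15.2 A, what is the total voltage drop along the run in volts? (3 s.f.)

Section 1: A_strand = π(2.2200e-04)² = 1.548e-07 m²; R₁ = ρL/(N·A_s) = (1.73×10^-8)(6.63)/(75×1.548e-07) = 0.009877 Ω
Section 2: A = π(0.511/2 mm)² = π(2.5550e-04 m)² = 2.051e-07 m²
R₂ = (1.73×10^-8)(29.6)/(2.051e-07) = 2.497 Ω
R = R₁ + R₂ = 2.507 Ω
V = IR = 15.2 × 2.507 = 38.1 V

38.1 V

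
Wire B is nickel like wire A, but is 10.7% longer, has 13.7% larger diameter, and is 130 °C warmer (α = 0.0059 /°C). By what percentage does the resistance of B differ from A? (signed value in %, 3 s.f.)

51.3%

R ∝ ρL/d² with ρ ∝ (1+αΔT), so R_B/R_A = (1 + 10.7/100) × (1 + 13.7/100)⁻² × (1 + 0.0059×130)
= 1.107 × 0.7735 × 1.767 = 1.513
(R_B − R_A)/R_A = 1.513 − 1 = 51.3%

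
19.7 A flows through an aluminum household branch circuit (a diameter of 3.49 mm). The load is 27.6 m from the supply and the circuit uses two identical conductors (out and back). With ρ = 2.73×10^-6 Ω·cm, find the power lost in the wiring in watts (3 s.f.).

61.1 W

ρ = 2.73×10^-6 Ω·cm = 2.73×10^-8 Ω·m
A = π(d/2)² = π(1.7450e-03 m)² = 9.566e-06 m²
Total conductor length (both ways) L = 2 × 27.6 = 55.2 m
R = ρL/A = (2.73×10^-8)(55.2)/(9.566e-06) = 0.1575 Ω
P = I²R = (19.7)² × 0.1575 = 61.1 W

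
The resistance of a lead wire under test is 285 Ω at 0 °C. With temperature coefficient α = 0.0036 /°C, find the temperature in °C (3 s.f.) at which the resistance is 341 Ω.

54.6 °C

R = R₀(1 + α(T − T₀)) ⇒ T = T₀ + (R/R₀ − 1)/α
T = 0 + (341/285 − 1)/0.0036 = 0 + (0.1965)/0.0036 = 54.6 °C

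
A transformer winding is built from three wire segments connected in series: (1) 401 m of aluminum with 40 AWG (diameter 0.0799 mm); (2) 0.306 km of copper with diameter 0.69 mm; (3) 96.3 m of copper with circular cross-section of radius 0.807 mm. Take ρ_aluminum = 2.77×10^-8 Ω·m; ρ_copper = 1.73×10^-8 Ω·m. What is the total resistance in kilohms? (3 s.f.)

2.23 kΩ

Seg 1: A = π(0.0799/2 mm)² = π(3.9950e-05 m)² = 5.014e-09 m²
R_1 = (2.77×10^-8)(401)/(5.014e-09) = 2215 Ω
Seg 2: A = π(d/2)² = π(3.4500e-04 m)² = 3.739e-07 m²
R_2 = (1.73×10^-8)(306)/(3.739e-07) = 14.16 Ω
Seg 3: A = πr² = π(8.0700e-04 m)² = 2.046e-06 m²
R_3 = (1.73×10^-8)(96.3)/(2.046e-06) = 0.8143 Ω
R_total = R_1 + R_2 + R_3 = 2.23 kΩ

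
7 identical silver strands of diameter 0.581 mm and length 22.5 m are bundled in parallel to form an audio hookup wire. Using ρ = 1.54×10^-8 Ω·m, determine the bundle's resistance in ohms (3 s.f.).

A_strand = π(2.9050e-04 m)² = 2.651e-07 m²
R_strand = ρL/A = (1.54×10^-8)(22.5)/(2.651e-07) = 1.307 Ω
R_total = R_strand/N = 1.307/7 = 0.187 Ω

0.187 Ω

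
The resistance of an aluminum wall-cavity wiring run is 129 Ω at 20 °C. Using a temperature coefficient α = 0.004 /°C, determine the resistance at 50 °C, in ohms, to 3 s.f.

144 Ω

ΔT = 50 − 20 = 30 °C
R = R₀(1 + αΔT) = 129 × (1 + 0.004×30) = 129 × 1.12 = 144 Ω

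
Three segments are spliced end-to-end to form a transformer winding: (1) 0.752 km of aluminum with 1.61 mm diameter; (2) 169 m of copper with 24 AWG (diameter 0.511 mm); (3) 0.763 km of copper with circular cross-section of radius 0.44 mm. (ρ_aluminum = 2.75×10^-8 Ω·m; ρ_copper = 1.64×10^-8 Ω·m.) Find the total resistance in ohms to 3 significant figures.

44.2 Ω

Seg 1: A = π(d/2)² = π(8.0500e-04 m)² = 2.036e-06 m²
R_1 = (2.75×10^-8)(752)/(2.036e-06) = 10.16 Ω
Seg 2: A = π(0.511/2 mm)² = π(2.5550e-04 m)² = 2.051e-07 m²
R_2 = (1.64×10^-8)(169)/(2.051e-07) = 13.51 Ω
Seg 3: A = πr² = π(4.4000e-04 m)² = 6.082e-07 m²
R_3 = (1.64×10^-8)(763)/(6.082e-07) = 20.57 Ω
R_total = R_1 + R_2 + R_3 = 44.2 Ω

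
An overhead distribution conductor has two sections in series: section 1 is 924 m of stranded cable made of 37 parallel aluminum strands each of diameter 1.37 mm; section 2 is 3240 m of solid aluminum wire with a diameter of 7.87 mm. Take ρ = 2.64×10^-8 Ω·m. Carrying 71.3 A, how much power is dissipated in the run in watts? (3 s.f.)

11200 W

Section 1: A_strand = π(6.8500e-04)² = 1.474e-06 m²; R₁ = ρL/(N·A_s) = (2.64×10^-8)(924)/(37×1.474e-06) = 0.4472 Ω
Section 2: A = π(d/2)² = π(3.9350e-03 m)² = 4.865e-05 m²
R₂ = (2.64×10^-8)(3240)/(4.865e-05) = 1.758 Ω
R = R₁ + R₂ = 2.206 Ω
P = I²R = (71.3)² × 2.206 = 11200 W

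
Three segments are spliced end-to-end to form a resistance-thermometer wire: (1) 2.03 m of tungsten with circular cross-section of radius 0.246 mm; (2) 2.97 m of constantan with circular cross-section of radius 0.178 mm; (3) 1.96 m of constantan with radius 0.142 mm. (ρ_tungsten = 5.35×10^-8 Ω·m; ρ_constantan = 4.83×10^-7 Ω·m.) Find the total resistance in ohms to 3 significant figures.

29.9 Ω

Seg 1: A = πr² = π(2.4600e-04 m)² = 1.901e-07 m²
R_1 = (5.35×10^-8)(2.03)/(1.901e-07) = 0.5713 Ω
Seg 2: A = πr² = π(1.7800e-04 m)² = 9.954e-08 m²
R_2 = (4.83×10^-7)(2.97)/(9.954e-08) = 14.41 Ω
Seg 3: A = πr² = π(1.4200e-04 m)² = 6.335e-08 m²
R_3 = (4.83×10^-7)(1.96)/(6.335e-08) = 14.94 Ω
R_total = R_1 + R_2 + R_3 = 29.9 Ω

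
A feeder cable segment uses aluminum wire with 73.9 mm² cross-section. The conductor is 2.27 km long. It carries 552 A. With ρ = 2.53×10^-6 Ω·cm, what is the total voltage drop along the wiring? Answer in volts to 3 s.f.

ρ = 2.53×10^-6 Ω·cm = 2.53×10^-8 Ω·m
A = 73.9 mm² = 7.390e-05 m²
R = ρL/A = (2.53×10^-8)(2270)/(7.390e-05) = 0.7771 Ω
V = IR = 552 × 0.7771 = 429 V

429 V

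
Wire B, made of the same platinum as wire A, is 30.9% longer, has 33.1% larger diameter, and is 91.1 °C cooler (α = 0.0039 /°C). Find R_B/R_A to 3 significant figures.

R ∝ ρL/d² with ρ ∝ (1+αΔT), so R_B/R_A = (1 + 30.9/100) × (1 + 33.1/100)⁻² × (1 − 0.0039×91.1)
= 1.309 × 0.5645 × 0.6447 = 0.476

0.476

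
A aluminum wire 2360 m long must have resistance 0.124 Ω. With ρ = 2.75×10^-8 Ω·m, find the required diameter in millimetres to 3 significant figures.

A = ρL/R = (2.75×10^-8)(2360)/(0.124) = 5.234e-04 m²
d = 2√(A/π) = 2.581e-02 m = 25.8 mm

25.8 mm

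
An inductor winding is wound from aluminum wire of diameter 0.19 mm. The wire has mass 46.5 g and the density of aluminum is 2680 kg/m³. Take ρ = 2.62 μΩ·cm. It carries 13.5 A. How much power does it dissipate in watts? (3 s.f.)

1.03×10^5 W

ρ = 2.62 μΩ·cm = 2.62×10^-8 Ω·m
A = π(d/2)² = π(9.5000e-05 m)² = 2.8353e-08 m²
L = m/(density·A) = 0.0465/(2680×2.8353e-08) = 612 m
R = ρL/A = (2.62×10^-8)(612)/(2.8353e-08) = 565.5 Ω
P = I²R = (13.5)² × 565.5 = 1.03×10^5 W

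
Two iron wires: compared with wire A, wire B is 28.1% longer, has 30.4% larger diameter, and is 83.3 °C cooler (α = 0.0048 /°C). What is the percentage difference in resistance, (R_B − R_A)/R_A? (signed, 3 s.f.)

R ∝ ρL/d² with ρ ∝ (1+αΔT), so R_B/R_A = (1 + 28.1/100) × (1 + 30.4/100)⁻² × (1 − 0.0048×83.3)
= 1.281 × 0.5881 × 0.6002 = 0.4521
(R_B − R_A)/R_A = 0.4521 − 1 = -54.8%

-54.8%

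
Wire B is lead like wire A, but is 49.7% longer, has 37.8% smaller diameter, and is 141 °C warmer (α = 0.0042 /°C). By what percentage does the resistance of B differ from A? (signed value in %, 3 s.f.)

R ∝ ρL/d² with ρ ∝ (1+αΔT), so R_B/R_A = (1 + 49.7/100) × (1 − 37.8/100)⁻² × (1 + 0.0042×141)
= 1.497 × 2.585 × 1.592 = 6.161
(R_B − R_A)/R_A = 6.161 − 1 = 516%

516%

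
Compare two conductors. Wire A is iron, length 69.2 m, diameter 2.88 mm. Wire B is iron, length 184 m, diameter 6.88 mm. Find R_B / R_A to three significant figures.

R ∝ ρL/d², so R_B/R_A = (L_B/L_A) × (d_A/d_B)²
= (184/69.2) × (2.88/6.88)² = 0.466

0.466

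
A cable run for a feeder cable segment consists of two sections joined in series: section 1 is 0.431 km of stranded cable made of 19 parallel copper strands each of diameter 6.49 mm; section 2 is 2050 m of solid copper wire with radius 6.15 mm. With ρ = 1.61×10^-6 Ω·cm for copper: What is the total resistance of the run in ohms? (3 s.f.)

0.289 Ω

ρ = 1.61×10^-6 Ω·cm = 1.61×10^-8 Ω·m
Section 1: A_strand = π(3.2450e-03)² = 3.308e-05 m²; R₁ = ρL/(N·A_s) = (1.61×10^-8)(431)/(19×3.308e-05) = 0.01104 Ω
Section 2: A = πr² = π(6.1500e-03 m)² = 1.188e-04 m²
R₂ = (1.61×10^-8)(2050)/(1.188e-04) = 0.2778 Ω
R = R₁ + R₂ = 0.289 Ω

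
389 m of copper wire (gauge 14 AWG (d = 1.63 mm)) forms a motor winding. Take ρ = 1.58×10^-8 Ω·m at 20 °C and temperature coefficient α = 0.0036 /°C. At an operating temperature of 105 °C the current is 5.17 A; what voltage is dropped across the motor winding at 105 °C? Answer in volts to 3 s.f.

19.9 V

A = π(1.63/2 mm)² = π(8.1500e-04 m)² = 2.087e-06 m²
R₍20₎ = ρL/A = (1.58×10^-8)(389)/(2.087e-06) = 2.945 Ω
R₍105₎ = R₍20₎(1 + αΔT) = 2.945 × (1 + 0.0036×85) = 3.847 Ω
V = IR = 5.17 × 3.847 = 19.9 V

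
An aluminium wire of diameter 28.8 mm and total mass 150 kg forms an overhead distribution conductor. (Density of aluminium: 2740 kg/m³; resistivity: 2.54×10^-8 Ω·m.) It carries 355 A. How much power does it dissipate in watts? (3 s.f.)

A = π(d/2)² = π(1.4400e-02 m)² = 6.5144e-04 m²
L = m/(density·A) = 150/(2740×6.5144e-04) = 84.04 m
R = ρL/A = (2.54×10^-8)(84.04)/(6.5144e-04) = 0.003277 Ω
P = I²R = (355)² × 0.003277 = 413 W

413 W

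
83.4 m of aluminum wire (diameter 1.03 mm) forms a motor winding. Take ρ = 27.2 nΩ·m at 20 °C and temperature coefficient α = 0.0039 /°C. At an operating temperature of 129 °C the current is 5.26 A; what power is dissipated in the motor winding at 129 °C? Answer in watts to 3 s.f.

107 W

ρ = 27.2 nΩ·m = 2.72×10^-8 Ω·m
A = π(d/2)² = π(5.1500e-04 m)² = 8.332e-07 m²
R₍20₎ = ρL/A = (2.72×10^-8)(83.4)/(8.332e-07) = 2.723 Ω
R₍129₎ = R₍20₎(1 + αΔT) = 2.723 × (1 + 0.0039×109) = 3.88 Ω
P = I²R = (5.26)² × 3.88 = 107 W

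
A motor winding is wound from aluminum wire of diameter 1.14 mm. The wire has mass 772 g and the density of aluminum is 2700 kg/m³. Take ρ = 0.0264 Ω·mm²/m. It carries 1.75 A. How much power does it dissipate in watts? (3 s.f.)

ρ = 0.0264 Ω·mm²/m = 2.64×10^-8 Ω·m
A = π(d/2)² = π(5.7000e-04 m)² = 1.0207e-06 m²
L = m/(density·A) = 0.772/(2700×1.0207e-06) = 280.1 m
R = ρL/A = (2.64×10^-8)(280.1)/(1.0207e-06) = 7.245 Ω
P = I²R = (1.75)² × 7.245 = 22.2 W

22.2 W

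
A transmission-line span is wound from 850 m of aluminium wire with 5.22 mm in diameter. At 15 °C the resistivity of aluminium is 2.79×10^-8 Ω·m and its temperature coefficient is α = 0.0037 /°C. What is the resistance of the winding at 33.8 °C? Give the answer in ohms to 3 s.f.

A = π(d/2)² = π(2.6100e-03 m)² = 2.140e-05 m²
R₍15°C₎ = ρL/A = (2.79×10^-8)(850)/(2.140e-05) = 1.108 Ω
R = R₀(1 + αΔT) = 1.108(1 + 0.0037×18.8) = 1.19 Ω

1.19 Ω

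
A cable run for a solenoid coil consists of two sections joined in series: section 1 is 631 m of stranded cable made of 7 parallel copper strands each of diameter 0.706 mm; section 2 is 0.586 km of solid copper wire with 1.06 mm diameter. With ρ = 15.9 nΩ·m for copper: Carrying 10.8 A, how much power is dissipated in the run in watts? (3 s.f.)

ρ = 15.9 nΩ·m = 1.59×10^-8 Ω·m
Section 1: A_strand = π(3.5300e-04)² = 3.915e-07 m²; R₁ = ρL/(N·A_s) = (1.59×10^-8)(631)/(7×3.915e-07) = 3.661 Ω
Section 2: A = π(d/2)² = π(5.3000e-04 m)² = 8.825e-07 m²
R₂ = (1.59×10^-8)(586)/(8.825e-07) = 10.56 Ω
R = R₁ + R₂ = 14.22 Ω
P = I²R = (10.8)² × 14.22 = 1660 W

1660 W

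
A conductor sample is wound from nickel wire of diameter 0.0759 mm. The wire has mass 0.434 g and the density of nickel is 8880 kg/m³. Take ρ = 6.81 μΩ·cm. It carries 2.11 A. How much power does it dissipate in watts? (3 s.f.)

ρ = 6.81 μΩ·cm = 6.81×10^-8 Ω·m
A = π(d/2)² = π(3.7950e-05 m)² = 4.5245e-09 m²
L = m/(density·A) = 4.340×10^-4/(8880×4.5245e-09) = 10.8 m
R = ρL/A = (6.81×10^-8)(10.8)/(4.5245e-09) = 162.6 Ω
P = I²R = (2.11)² × 162.6 = 724 W

724 W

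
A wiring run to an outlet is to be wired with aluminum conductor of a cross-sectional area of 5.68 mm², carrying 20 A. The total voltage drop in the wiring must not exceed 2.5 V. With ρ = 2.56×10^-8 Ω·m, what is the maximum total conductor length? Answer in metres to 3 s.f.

A = 5.68 mm² = 5.680e-06 m²
L_max = V_max·A/(1·ρI) = (2.5)(5.680e-06)/(2.56×10^-8×20) = 27.7 m

27.7 m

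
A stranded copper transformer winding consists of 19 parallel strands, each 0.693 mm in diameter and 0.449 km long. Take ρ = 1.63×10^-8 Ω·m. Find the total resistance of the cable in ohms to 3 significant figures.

A_strand = π(3.4650e-04 m)² = 3.772e-07 m²
R_strand = ρL/A = (1.63×10^-8)(449)/(3.772e-07) = 19.4 Ω
R_total = R_strand/N = 19.4/19 = 1.02 Ω

1.02 Ω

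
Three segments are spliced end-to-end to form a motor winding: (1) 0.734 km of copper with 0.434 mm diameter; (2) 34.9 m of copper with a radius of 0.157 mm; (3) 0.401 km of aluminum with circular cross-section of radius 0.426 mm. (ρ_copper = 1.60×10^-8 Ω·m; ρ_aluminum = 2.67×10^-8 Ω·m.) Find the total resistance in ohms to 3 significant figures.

Seg 1: A = π(d/2)² = π(2.1700e-04 m)² = 1.479e-07 m²
R_1 = (1.60×10^-8)(734)/(1.479e-07) = 79.39 Ω
Seg 2: A = πr² = π(1.5700e-04 m)² = 7.744e-08 m²
R_2 = (1.60×10^-8)(34.9)/(7.744e-08) = 7.211 Ω
Seg 3: A = πr² = π(4.2600e-04 m)² = 5.701e-07 m²
R_3 = (2.67×10^-8)(401)/(5.701e-07) = 18.78 Ω
R_total = R_1 + R_2 + R_3 = 105 Ω

105 Ω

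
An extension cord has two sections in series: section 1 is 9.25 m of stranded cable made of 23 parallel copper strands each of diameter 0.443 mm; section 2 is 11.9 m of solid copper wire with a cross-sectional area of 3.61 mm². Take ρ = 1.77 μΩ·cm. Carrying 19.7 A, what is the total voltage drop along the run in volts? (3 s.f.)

ρ = 1.77 μΩ·cm = 1.77×10^-8 Ω·m
Section 1: A_strand = π(2.2150e-04)² = 1.541e-07 m²; R₁ = ρL/(N·A_s) = (1.77×10^-8)(9.25)/(23×1.541e-07) = 0.04618 Ω
Section 2: A = 3.61 mm² = 3.610e-06 m²
R₂ = (1.77×10^-8)(11.9)/(3.610e-06) = 0.05835 Ω
R = R₁ + R₂ = 0.1045 Ω
V = IR = 19.7 × 0.1045 = 2.06 V

2.06 V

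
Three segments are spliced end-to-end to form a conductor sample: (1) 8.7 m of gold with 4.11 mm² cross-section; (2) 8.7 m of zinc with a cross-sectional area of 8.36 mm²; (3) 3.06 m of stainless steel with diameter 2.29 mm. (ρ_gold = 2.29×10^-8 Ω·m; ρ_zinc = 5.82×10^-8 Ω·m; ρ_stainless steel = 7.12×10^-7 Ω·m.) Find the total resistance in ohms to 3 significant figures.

0.638 Ω

Seg 1: A = 4.11 mm² = 4.110e-06 m²
R_1 = (2.29×10^-8)(8.7)/(4.110e-06) = 0.04847 Ω
Seg 2: A = 8.36 mm² = 8.360e-06 m²
R_2 = (5.82×10^-8)(8.7)/(8.360e-06) = 0.06057 Ω
Seg 3: A = π(d/2)² = π(1.1450e-03 m)² = 4.119e-06 m²
R_3 = (7.12×10^-7)(3.06)/(4.119e-06) = 0.529 Ω
R_total = R_1 + R_2 + R_3 = 0.638 Ω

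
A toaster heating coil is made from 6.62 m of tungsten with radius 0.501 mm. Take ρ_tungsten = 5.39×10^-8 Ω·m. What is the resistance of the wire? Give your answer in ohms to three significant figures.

A = πr² = π(5.0100e-04 m)² = 7.885e-07 m²
R = ρL/A = (5.39×10^-8)(6.62 m)/(7.885e-07 m²) = 0.453 Ω

0.453 Ω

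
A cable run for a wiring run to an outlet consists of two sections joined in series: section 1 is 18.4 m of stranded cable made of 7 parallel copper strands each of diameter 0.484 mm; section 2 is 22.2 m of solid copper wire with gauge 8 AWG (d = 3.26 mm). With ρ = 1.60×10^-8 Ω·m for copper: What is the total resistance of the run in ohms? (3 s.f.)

0.271 Ω

Section 1: A_strand = π(2.4200e-04)² = 1.840e-07 m²; R₁ = ρL/(N·A_s) = (1.60×10^-8)(18.4)/(7×1.840e-07) = 0.2286 Ω
Section 2: A = π(3.26/2 mm)² = π(1.6300e-03 m)² = 8.347e-06 m²
R₂ = (1.60×10^-8)(22.2)/(8.347e-06) = 0.04255 Ω
R = R₁ + R₂ = 0.271 Ω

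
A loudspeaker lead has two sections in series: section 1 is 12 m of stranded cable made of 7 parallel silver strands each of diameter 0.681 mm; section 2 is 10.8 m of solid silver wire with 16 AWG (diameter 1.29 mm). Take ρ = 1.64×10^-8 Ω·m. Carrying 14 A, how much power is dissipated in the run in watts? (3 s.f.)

Section 1: A_strand = π(3.4050e-04)² = 3.642e-07 m²; R₁ = ρL/(N·A_s) = (1.64×10^-8)(12)/(7×3.642e-07) = 0.07719 Ω
Section 2: A = π(1.29/2 mm)² = π(6.4500e-04 m)² = 1.307e-06 m²
R₂ = (1.64×10^-8)(10.8)/(1.307e-06) = 0.1355 Ω
R = R₁ + R₂ = 0.2127 Ω
P = I²R = (14)² × 0.2127 = 41.7 W

41.7 W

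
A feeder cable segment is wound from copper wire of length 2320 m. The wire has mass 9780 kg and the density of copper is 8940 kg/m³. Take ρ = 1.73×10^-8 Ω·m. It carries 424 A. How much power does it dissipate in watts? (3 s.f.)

15300 W

A = m/(density·L) = 9780/(8940×2320) = 4.7153e-04 m²
R = ρL/A = (1.73×10^-8)(2320)/(4.7153e-04) = 0.08512 Ω
P = I²R = (424)² × 0.08512 = 15300 W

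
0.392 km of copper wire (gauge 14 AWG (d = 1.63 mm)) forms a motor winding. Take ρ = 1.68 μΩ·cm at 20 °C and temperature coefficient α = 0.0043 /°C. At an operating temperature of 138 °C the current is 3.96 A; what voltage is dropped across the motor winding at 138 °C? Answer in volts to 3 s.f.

ρ = 1.68 μΩ·cm = 1.68×10^-8 Ω·m
A = π(1.63/2 mm)² = π(8.1500e-04 m)² = 2.087e-06 m²
R₍20₎ = ρL/A = (1.68×10^-8)(392)/(2.087e-06) = 3.156 Ω
R₍138₎ = R₍20₎(1 + αΔT) = 3.156 × (1 + 0.0043×118) = 4.757 Ω
V = IR = 3.96 × 4.757 = 18.8 V

18.8 V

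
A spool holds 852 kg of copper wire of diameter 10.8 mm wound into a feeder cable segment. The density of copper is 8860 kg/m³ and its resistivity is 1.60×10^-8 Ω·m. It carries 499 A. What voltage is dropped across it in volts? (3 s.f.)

91.5 V

A = π(d/2)² = π(5.4000e-03 m)² = 9.1609e-05 m²
L = m/(density·A) = 852/(8860×9.1609e-05) = 1050 m
R = ρL/A = (1.60×10^-8)(1050)/(9.1609e-05) = 0.1833 Ω
V = IR = 499 × 0.1833 = 91.5 V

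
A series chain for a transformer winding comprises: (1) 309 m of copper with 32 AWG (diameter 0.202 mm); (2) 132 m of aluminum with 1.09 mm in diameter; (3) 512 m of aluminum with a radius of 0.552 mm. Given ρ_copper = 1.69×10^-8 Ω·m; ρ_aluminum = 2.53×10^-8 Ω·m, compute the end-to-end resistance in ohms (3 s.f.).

180 Ω

Seg 1: A = π(0.202/2 mm)² = π(1.0100e-04 m)² = 3.205e-08 m²
R_1 = (1.69×10^-8)(309)/(3.205e-08) = 162.9 Ω
Seg 2: A = π(d/2)² = π(5.4500e-04 m)² = 9.331e-07 m²
R_2 = (2.53×10^-8)(132)/(9.331e-07) = 3.579 Ω
Seg 3: A = πr² = π(5.5200e-04 m)² = 9.573e-07 m²
R_3 = (2.53×10^-8)(512)/(9.573e-07) = 13.53 Ω
R_total = R_1 + R_2 + R_3 = 180 Ω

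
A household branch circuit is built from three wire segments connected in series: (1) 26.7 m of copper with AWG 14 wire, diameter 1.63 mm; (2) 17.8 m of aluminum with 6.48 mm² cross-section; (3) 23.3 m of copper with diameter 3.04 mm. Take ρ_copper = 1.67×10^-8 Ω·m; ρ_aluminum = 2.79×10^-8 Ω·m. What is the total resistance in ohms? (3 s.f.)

0.344 Ω

Seg 1: A = π(1.63/2 mm)² = π(8.1500e-04 m)² = 2.087e-06 m²
R_1 = (1.67×10^-8)(26.7)/(2.087e-06) = 0.2137 Ω
Seg 2: A = 6.48 mm² = 6.480e-06 m²
R_2 = (2.79×10^-8)(17.8)/(6.480e-06) = 0.07664 Ω
Seg 3: A = π(d/2)² = π(1.5200e-03 m)² = 7.258e-06 m²
R_3 = (1.67×10^-8)(23.3)/(7.258e-06) = 0.05361 Ω
R_total = R_1 + R_2 + R_3 = 0.344 Ω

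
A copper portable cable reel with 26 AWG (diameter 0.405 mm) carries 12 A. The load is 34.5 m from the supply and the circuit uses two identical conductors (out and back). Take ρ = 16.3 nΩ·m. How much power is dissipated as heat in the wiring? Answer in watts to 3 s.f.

1260 W

ρ = 16.3 nΩ·m = 1.63×10^-8 Ω·m
A = π(0.405/2 mm)² = π(2.0250e-04 m)² = 1.288e-07 m²
Total conductor length (both ways) L = 2 × 34.5 = 69 m
R = ρL/A = (1.63×10^-8)(69)/(1.288e-07) = 8.73 Ω
P = I²R = (12)² × 8.73 = 1260 W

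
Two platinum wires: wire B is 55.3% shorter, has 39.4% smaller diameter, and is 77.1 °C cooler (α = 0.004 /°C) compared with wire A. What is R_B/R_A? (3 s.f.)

R ∝ ρL/d² with ρ ∝ (1+αΔT), so R_B/R_A = (1 − 55.3/100) × (1 − 39.4/100)⁻² × (1 − 0.004×77.1)
= 0.447 × 2.723 × 0.6916 = 0.842

0.842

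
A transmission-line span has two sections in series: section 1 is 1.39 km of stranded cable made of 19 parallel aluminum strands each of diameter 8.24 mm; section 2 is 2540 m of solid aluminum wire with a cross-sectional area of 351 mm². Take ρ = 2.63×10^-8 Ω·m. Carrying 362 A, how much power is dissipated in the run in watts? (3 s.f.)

29700 W

Section 1: A_strand = π(4.1200e-03)² = 5.333e-05 m²; R₁ = ρL/(N·A_s) = (2.63×10^-8)(1390)/(19×5.333e-05) = 0.03608 Ω
Section 2: A = 351 mm² = 3.510e-04 m²
R₂ = (2.63×10^-8)(2540)/(3.510e-04) = 0.1903 Ω
R = R₁ + R₂ = 0.2264 Ω
P = I²R = (362)² × 0.2264 = 29700 W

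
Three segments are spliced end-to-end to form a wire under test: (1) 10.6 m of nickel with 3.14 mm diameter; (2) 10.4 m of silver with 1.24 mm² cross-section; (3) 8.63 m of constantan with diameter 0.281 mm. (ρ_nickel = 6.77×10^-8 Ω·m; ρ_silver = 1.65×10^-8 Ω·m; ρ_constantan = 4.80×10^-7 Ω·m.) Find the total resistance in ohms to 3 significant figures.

67.0 Ω

Seg 1: A = π(d/2)² = π(1.5700e-03 m)² = 7.744e-06 m²
R_1 = (6.77×10^-8)(10.6)/(7.744e-06) = 0.09267 Ω
Seg 2: A = 1.24 mm² = 1.240e-06 m²
R_2 = (1.65×10^-8)(10.4)/(1.240e-06) = 0.1384 Ω
Seg 3: A = π(d/2)² = π(1.4050e-04 m)² = 6.202e-08 m²
R_3 = (4.80×10^-7)(8.63)/(6.202e-08) = 66.8 Ω
R_total = R_1 + R_2 + R_3 = 67.0 Ω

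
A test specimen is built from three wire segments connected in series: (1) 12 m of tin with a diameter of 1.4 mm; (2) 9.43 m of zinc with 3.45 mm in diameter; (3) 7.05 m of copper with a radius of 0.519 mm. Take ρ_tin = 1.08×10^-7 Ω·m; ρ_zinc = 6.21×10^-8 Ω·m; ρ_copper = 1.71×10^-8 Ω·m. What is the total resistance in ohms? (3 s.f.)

Seg 1: A = π(d/2)² = π(7.0000e-04 m)² = 1.539e-06 m²
R_1 = (1.08×10^-7)(12)/(1.539e-06) = 0.8419 Ω
Seg 2: A = π(d/2)² = π(1.7250e-03 m)² = 9.348e-06 m²
R_2 = (6.21×10^-8)(9.43)/(9.348e-06) = 0.06264 Ω
Seg 3: A = πr² = π(5.1900e-04 m)² = 8.462e-07 m²
R_3 = (1.71×10^-8)(7.05)/(8.462e-07) = 0.1425 Ω
R_total = R_1 + R_2 + R_3 = 1.05 Ω

1.05 Ω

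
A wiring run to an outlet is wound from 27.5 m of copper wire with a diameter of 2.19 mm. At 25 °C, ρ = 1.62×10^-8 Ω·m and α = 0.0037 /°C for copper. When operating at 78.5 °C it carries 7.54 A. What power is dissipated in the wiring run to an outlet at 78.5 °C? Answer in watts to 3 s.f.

A = π(d/2)² = π(1.0950e-03 m)² = 3.767e-06 m²
R₍25₎ = ρL/A = (1.62×10^-8)(27.5)/(3.767e-06) = 0.1183 Ω
R₍78.5₎ = R₍25₎(1 + αΔT) = 0.1183 × (1 + 0.0037×53.5) = 0.1417 Ω
P = I²R = (7.54)² × 0.1417 = 8.05 W

8.05 W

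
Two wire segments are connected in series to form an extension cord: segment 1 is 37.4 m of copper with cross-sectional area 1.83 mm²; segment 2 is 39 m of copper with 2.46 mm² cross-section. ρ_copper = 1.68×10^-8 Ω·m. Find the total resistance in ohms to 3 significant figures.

Segment 1: A = 1.83 mm² = 1.830e-06 m²
R₁ = ρL/A = (1.68×10^-8)(37.4)/(1.830e-06) = 0.3433 Ω
Segment 2: A = 2.46 mm² = 2.460e-06 m²
R₂ = (1.68×10^-8)(39)/(2.460e-06) = 0.2663 Ω
R = R₁ + R₂ = 0.610 Ω

0.610 Ω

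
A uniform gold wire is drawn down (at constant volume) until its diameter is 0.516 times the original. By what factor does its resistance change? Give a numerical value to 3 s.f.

14.1

Volume constant ⇒ L' = L/r² with r = 0.516. R' = ρL'/A' = ρ(L/r²)/(πr²d₀²/4) = R/r⁴.
Factor = 14.1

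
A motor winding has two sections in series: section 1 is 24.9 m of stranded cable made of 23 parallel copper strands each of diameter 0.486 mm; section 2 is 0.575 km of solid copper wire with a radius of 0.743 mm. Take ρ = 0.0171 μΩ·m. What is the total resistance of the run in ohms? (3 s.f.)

5.77 Ω

ρ = 0.0171 μΩ·m = 1.71×10^-8 Ω·m
Section 1: A_strand = π(2.4300e-04)² = 1.855e-07 m²; R₁ = ρL/(N·A_s) = (1.71×10^-8)(24.9)/(23×1.855e-07) = 0.09979 Ω
Section 2: A = πr² = π(7.4300e-04 m)² = 1.734e-06 m²
R₂ = (1.71×10^-8)(575)/(1.734e-06) = 5.669 Ω
R = R₁ + R₂ = 5.77 Ω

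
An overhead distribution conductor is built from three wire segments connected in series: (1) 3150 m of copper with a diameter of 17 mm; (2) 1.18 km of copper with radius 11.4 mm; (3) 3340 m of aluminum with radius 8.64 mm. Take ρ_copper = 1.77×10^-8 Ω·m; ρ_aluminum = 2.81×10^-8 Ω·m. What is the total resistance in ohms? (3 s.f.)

Seg 1: A = π(d/2)² = π(8.5000e-03 m)² = 2.270e-04 m²
R_1 = (1.77×10^-8)(3150)/(2.270e-04) = 0.2456 Ω
Seg 2: A = πr² = π(1.1400e-02 m)² = 4.083e-04 m²
R_2 = (1.77×10^-8)(1180)/(4.083e-04) = 0.05116 Ω
Seg 3: A = πr² = π(8.6400e-03 m)² = 2.345e-04 m²
R_3 = (2.81×10^-8)(3340)/(2.345e-04) = 0.4002 Ω
R_total = R_1 + R_2 + R_3 = 0.697 Ω

0.697 Ω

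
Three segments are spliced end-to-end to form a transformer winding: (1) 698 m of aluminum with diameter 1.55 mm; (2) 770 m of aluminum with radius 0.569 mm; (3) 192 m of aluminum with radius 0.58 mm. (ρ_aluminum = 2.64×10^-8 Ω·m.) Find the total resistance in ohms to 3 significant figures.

34.5 Ω

Seg 1: A = π(d/2)² = π(7.7500e-04 m)² = 1.887e-06 m²
R_1 = (2.64×10^-8)(698)/(1.887e-06) = 9.766 Ω
Seg 2: A = πr² = π(5.6900e-04 m)² = 1.017e-06 m²
R_2 = (2.64×10^-8)(770)/(1.017e-06) = 19.99 Ω
Seg 3: A = πr² = π(5.8000e-04 m)² = 1.057e-06 m²
R_3 = (2.64×10^-8)(192)/(1.057e-06) = 4.796 Ω
R_total = R_1 + R_2 + R_3 = 34.5 Ω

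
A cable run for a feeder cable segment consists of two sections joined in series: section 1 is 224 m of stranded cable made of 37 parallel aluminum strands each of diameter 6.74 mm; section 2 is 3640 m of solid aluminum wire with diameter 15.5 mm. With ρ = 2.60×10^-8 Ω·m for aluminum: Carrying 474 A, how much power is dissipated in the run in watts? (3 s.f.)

Section 1: A_strand = π(3.3700e-03)² = 3.568e-05 m²; R₁ = ρL/(N·A_s) = (2.60×10^-8)(224)/(37×3.568e-05) = 0.004412 Ω
Section 2: A = π(d/2)² = π(7.7500e-03 m)² = 1.887e-04 m²
R₂ = (2.60×10^-8)(3640)/(1.887e-04) = 0.5016 Ω
R = R₁ + R₂ = 0.506 Ω
P = I²R = (474)² × 0.506 = 1.14×10^5 W

1.14×10^5 W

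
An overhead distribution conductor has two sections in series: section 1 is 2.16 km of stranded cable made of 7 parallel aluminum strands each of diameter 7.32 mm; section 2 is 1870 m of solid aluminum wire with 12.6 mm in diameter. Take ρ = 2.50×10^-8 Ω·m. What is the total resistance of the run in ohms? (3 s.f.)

0.558 Ω

Section 1: A_strand = π(3.6600e-03)² = 4.208e-05 m²; R₁ = ρL/(N·A_s) = (2.50×10^-8)(2160)/(7×4.208e-05) = 0.1833 Ω
Section 2: A = π(d/2)² = π(6.3000e-03 m)² = 1.247e-04 m²
R₂ = (2.50×10^-8)(1870)/(1.247e-04) = 0.3749 Ω
R = R₁ + R₂ = 0.558 Ω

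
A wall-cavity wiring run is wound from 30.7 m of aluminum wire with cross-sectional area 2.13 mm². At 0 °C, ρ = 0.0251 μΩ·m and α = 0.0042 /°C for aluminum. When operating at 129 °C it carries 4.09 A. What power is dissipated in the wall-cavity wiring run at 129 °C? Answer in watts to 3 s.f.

9.33 W

ρ = 0.0251 μΩ·m = 2.51×10^-8 Ω·m
A = 2.13 mm² = 2.130e-06 m²
R₍0₎ = ρL/A = (2.51×10^-8)(30.7)/(2.130e-06) = 0.3618 Ω
R₍129₎ = R₍0₎(1 + αΔT) = 0.3618 × (1 + 0.0042×129) = 0.5578 Ω
P = I²R = (4.09)² × 0.5578 = 9.33 W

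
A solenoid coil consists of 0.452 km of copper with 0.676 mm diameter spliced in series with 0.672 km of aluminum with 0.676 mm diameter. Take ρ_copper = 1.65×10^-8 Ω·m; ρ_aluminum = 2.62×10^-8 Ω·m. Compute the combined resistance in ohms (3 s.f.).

Segment 1: A = π(d/2)² = π(3.3800e-04 m)² = 3.589e-07 m²
R₁ = ρL/A = (1.65×10^-8)(452)/(3.589e-07) = 20.78 Ω
R₂ = (2.62×10^-8)(672)/(3.589e-07) = 49.06 Ω
R = R₁ + R₂ = 69.8 Ω

69.8 Ω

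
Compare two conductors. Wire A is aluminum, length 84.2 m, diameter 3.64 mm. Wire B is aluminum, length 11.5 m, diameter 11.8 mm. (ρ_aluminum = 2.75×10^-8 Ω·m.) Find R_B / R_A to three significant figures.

0.0130

R ∝ ρL/d², so R_B/R_A = (L_B/L_A) × (d_A/d_B)²
= (11.5/84.2) × (3.64/11.8)² = 0.0130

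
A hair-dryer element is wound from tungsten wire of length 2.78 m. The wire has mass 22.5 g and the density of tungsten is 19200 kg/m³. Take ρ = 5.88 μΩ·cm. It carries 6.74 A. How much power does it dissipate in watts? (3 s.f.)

ρ = 5.88 μΩ·cm = 5.88×10^-8 Ω·m
A = m/(density·L) = 0.0225/(19200×2.78) = 4.2154e-07 m²
R = ρL/A = (5.88×10^-8)(2.78)/(4.2154e-07) = 0.3878 Ω
P = I²R = (6.74)² × 0.3878 = 17.6 W

17.6 W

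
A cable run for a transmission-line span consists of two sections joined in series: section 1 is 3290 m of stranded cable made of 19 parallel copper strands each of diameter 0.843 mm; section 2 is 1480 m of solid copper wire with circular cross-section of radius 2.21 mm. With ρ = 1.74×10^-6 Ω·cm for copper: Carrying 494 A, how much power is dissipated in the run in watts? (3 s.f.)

ρ = 1.74×10^-6 Ω·cm = 1.74×10^-8 Ω·m
Section 1: A_strand = π(4.2150e-04)² = 5.581e-07 m²; R₁ = ρL/(N·A_s) = (1.74×10^-8)(3290)/(19×5.581e-07) = 5.398 Ω
Section 2: A = πr² = π(2.2100e-03 m)² = 1.534e-05 m²
R₂ = (1.74×10^-8)(1480)/(1.534e-05) = 1.678 Ω
R = R₁ + R₂ = 7.076 Ω
P = I²R = (494)² × 7.076 = 1.73×10^6 W

1.73×10^6 W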